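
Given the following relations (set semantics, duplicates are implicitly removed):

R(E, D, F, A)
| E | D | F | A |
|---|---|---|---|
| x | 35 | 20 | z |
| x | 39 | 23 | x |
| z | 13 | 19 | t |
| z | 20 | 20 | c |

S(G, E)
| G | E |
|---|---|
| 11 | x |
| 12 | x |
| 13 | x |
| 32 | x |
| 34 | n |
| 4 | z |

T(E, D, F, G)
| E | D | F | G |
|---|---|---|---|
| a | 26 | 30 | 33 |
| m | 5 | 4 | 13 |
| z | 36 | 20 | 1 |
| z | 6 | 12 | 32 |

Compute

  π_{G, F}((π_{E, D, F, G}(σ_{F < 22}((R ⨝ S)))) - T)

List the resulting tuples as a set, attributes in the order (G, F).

{(11, 20), (12, 20), (13, 20), (32, 20), (4, 19), (4, 20)}

Natural join on E: {(x, 35, 20, z, 11), (x, 35, 20, z, 12), (x, 35, 20, z, 13), (x, 35, 20, z, 32), (x, 39, 23, x, 11), (x, 39, 23, x, 12), (x, 39, 23, x, 13), (x, 39, 23, x, 32), (z, 13, 19, t, 4), (z, 20, 20, c, 4)}
Apply σ_{F < 22}; surviving tuples: {(x, 35, 20, z, 11), (x, 35, 20, z, 12), (x, 35, 20, z, 13), (x, 35, 20, z, 32), (z, 13, 19, t, 4), (z, 20, 20, c, 4)}
π[E, D, F, G]: project onto (E, D, F, G) → {(x, 35, 20, 11), (x, 35, 20, 12), (x, 35, 20, 13), (x, 35, 20, 32), (z, 13, 19, 4), (z, 20, 20, 4)}
Difference: {(x, 35, 20, 11), (x, 35, 20, 12), (x, 35, 20, 13), (x, 35, 20, 32), (z, 13, 19, 4), (z, 20, 20, 4)} with {(a, 26, 30, 33), (m, 5, 4, 13), (z, 36, 20, 1), (z, 6, 12, 32)} → {(x, 35, 20, 11), (x, 35, 20, 12), (x, 35, 20, 13), (x, 35, 20, 32), (z, 13, 19, 4), (z, 20, 20, 4)}
π[G, F]: project onto (G, F) → {(11, 20), (12, 20), (13, 20), (32, 20), (4, 19), (4, 20)}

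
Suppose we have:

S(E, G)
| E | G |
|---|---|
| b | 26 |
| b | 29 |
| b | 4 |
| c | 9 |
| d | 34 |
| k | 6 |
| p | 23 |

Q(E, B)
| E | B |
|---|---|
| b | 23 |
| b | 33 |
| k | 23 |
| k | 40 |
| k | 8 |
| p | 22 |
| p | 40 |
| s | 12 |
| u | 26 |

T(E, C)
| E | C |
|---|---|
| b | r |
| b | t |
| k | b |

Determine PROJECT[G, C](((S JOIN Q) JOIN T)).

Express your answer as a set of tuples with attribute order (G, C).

Joining S and Q on E yields {(b, 26, 23), (b, 26, 33), (b, 29, 23), (b, 29, 33), (b, 4, 23), (b, 4, 33), (k, 6, 23), (k, 6, 40), (k, 6, 8), (p, 23, 22), (p, 23, 40)}.
Joining (S JOIN Q) and T on E yields {(b, 26, 23, r), (b, 26, 23, t), (b, 26, 33, r), (b, 26, 33, t), (b, 29, 23, r), (b, 29, 23, t), (b, 29, 33, r), (b, 29, 33, t), (b, 4, 23, r), (b, 4, 23, t), (b, 4, 33, r), (b, 4, 33, t), (k, 6, 23, b), (k, 6, 40, b), (k, 6, 8, b)}.
π[G, C]: project onto (G, C) (8 duplicate(s) eliminated) → {(26, r), (26, t), (29, r), (29, t), (4, r), (4, t), (6, b)}

{(26, r), (26, t), (29, r), (29, t), (4, r), (4, t), (6, b)}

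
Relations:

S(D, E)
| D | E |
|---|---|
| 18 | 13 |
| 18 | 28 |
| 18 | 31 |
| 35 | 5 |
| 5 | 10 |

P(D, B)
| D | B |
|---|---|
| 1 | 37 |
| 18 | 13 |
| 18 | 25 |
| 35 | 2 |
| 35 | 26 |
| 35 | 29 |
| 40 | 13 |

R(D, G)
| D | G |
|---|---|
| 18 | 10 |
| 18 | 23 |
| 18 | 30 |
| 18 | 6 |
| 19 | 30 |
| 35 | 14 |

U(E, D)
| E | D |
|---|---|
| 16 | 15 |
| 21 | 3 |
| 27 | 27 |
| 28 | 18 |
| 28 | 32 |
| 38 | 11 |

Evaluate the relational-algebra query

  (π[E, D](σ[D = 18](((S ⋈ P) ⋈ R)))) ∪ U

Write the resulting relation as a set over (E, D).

Joining S and P on D yields {(18, 13, 13), (18, 13, 25), (18, 28, 13), (18, 28, 25), (18, 31, 13), (18, 31, 25), (35, 5, 2), (35, 5, 26), (35, 5, 29)}.
Joining (S ⋈ P) and R on D yields {(18, 13, 13, 10), (18, 13, 13, 23), (18, 13, 13, 30), (18, 13, 13, 6), (18, 13, 25, 10), (18, 13, 25, 23), (18, 13, 25, 30), (18, 13, 25, 6), (18, 28, 13, 10), (18, 28, 13, 23), (18, 28, 13, 30), (18, 28, 13, 6), (18, 28, 25, 10), (18, 28, 25, 23), (18, 28, 25, 30), (18, 28, 25, 6), (18, 31, 13, 10), (18, 31, 13, 23), (18, 31, 13, 30), (18, 31, 13, 6), (18, 31, 25, 10), (18, 31, 25, 23), (18, 31, 25, 30), (18, 31, 25, 6), (35, 5, 2, 14), (35, 5, 26, 14), (35, 5, 29, 14)}.
Filtering on D = 18 leaves {(18, 13, 13, 10), (18, 13, 13, 23), (18, 13, 13, 30), (18, 13, 13, 6), (18, 13, 25, 10), (18, 13, 25, 23), (18, 13, 25, 30), (18, 13, 25, 6), (18, 28, 13, 10), (18, 28, 13, 23), (18, 28, 13, 30), (18, 28, 13, 6), (18, 28, 25, 10), (18, 28, 25, 23), (18, 28, 25, 30), (18, 28, 25, 6), (18, 31, 13, 10), (18, 31, 13, 23), (18, 31, 13, 30), (18, 31, 13, 6), (18, 31, 25, 10), (18, 31, 25, 23), (18, 31, 25, 30), (18, 31, 25, 6)}.
Projecting to E, D (21 duplicate(s) eliminated): {(13, 18), (28, 18), (31, 18)}
Taking the union: {(13, 18), (16, 15), (21, 3), (27, 27), (28, 18), (28, 32), (31, 18), (38, 11)}

{(13, 18), (16, 15), (21, 3), (27, 27), (28, 18), (28, 32), (31, 18), (38, 11)}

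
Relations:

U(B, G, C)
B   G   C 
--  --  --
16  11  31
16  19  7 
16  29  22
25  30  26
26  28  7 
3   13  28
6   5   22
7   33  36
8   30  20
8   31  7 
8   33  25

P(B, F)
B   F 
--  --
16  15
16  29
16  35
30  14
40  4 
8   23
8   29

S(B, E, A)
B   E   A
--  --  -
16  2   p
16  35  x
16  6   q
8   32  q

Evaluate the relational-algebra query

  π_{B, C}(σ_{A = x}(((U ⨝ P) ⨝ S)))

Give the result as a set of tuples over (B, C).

Natural join on B: {(16, 11, 31, 15), (16, 11, 31, 29), (16, 11, 31, 35), (16, 19, 7, 15), (16, 19, 7, 29), (16, 19, 7, 35), (16, 29, 22, 15), (16, 29, 22, 29), (16, 29, 22, 35), (8, 30, 20, 23), (8, 30, 20, 29), (8, 31, 7, 23), (8, 31, 7, 29), (8, 33, 25, 23), (8, 33, 25, 29)}
Natural join on B: {(16, 11, 31, 15, 2, p), (16, 11, 31, 15, 35, x), (16, 11, 31, 15, 6, q), (16, 11, 31, 29, 2, p), (16, 11, 31, 29, 35, x), (16, 11, 31, 29, 6, q), (16, 11, 31, 35, 2, p), (16, 11, 31, 35, 35, x), (16, 11, 31, 35, 6, q), (16, 19, 7, 15, 2, p), (16, 19, 7, 15, 35, x), (16, 19, 7, 15, 6, q), (16, 19, 7, 29, 2, p), (16, 19, 7, 29, 35, x), (16, 19, 7, 29, 6, q), (16, 19, 7, 35, 2, p), (16, 19, 7, 35, 35, x), (16, 19, 7, 35, 6, q), (16, 29, 22, 15, 2, p), (16, 29, 22, 15, 35, x), (16, 29, 22, 15, 6, q), (16, 29, 22, 29, 2, p), (16, 29, 22, 29, 35, x), (16, 29, 22, 29, 6, q), (16, 29, 22, 35, 2, p), (16, 29, 22, 35, 35, x), (16, 29, 22, 35, 6, q), (8, 30, 20, 23, 32, q), (8, 30, 20, 29, 32, q), (8, 31, 7, 23, 32, q), (8, 31, 7, 29, 32, q), (8, 33, 25, 23, 32, q), (8, 33, 25, 29, 32, q)}
Selection A = x: {(16, 11, 31, 15, 35, x), (16, 11, 31, 29, 35, x), (16, 11, 31, 35, 35, x), (16, 19, 7, 15, 35, x), (16, 19, 7, 29, 35, x), (16, 19, 7, 35, 35, x), (16, 29, 22, 15, 35, x), (16, 29, 22, 29, 35, x), (16, 29, 22, 35, 35, x)}
π[B, C]: project onto (B, C) (6 duplicate(s) eliminated) → {(16, 22), (16, 31), (16, 7)}

{(16, 22), (16, 31), (16, 7)}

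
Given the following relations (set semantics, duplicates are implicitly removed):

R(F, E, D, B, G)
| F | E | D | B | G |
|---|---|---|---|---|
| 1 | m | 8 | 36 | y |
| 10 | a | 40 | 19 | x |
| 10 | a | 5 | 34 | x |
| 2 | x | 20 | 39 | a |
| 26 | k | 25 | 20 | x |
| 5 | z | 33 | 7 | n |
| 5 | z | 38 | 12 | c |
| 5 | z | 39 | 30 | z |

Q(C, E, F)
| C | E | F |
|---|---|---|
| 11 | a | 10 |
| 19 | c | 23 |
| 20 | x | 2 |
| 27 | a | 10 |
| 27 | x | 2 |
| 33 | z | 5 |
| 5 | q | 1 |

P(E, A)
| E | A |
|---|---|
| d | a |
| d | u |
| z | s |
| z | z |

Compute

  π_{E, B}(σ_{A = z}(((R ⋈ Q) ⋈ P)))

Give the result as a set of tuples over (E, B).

Natural join on F, E: {(10, a, 40, 19, x, 11), (10, a, 40, 19, x, 27), (10, a, 5, 34, x, 11), (10, a, 5, 34, x, 27), (2, x, 20, 39, a, 20), (2, x, 20, 39, a, 27), (5, z, 33, 7, n, 33), (5, z, 38, 12, c, 33), (5, z, 39, 30, z, 33)}
Natural join on E: {(5, z, 33, 7, n, 33, s), (5, z, 33, 7, n, 33, z), (5, z, 38, 12, c, 33, s), (5, z, 38, 12, c, 33, z), (5, z, 39, 30, z, 33, s), (5, z, 39, 30, z, 33, z)}
Filtering on A = z leaves {(5, z, 33, 7, n, 33, z), (5, z, 38, 12, c, 33, z), (5, z, 39, 30, z, 33, z)}.
Projecting to E, B: {(z, 12), (z, 30), (z, 7)}

{(z, 12), (z, 30), (z, 7)}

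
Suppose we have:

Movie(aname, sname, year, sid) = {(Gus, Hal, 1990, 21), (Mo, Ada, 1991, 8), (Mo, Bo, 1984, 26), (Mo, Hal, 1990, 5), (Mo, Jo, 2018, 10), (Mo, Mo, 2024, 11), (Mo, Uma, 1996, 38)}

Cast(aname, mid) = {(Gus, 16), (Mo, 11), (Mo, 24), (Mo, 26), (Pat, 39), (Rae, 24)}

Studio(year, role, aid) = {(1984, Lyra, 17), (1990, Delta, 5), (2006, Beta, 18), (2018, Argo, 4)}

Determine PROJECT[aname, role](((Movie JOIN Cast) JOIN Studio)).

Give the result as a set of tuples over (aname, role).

{(Gus, Delta), (Mo, Argo), (Mo, Delta), (Mo, Lyra)}

Joining Movie and Cast on aname yields {(Gus, Hal, 1990, 21, 16), (Mo, Ada, 1991, 8, 11), (Mo, Ada, 1991, 8, 24), (Mo, Ada, 1991, 8, 26), (Mo, Bo, 1984, 26, 11), (Mo, Bo, 1984, 26, 24), (Mo, Bo, 1984, 26, 26), (Mo, Hal, 1990, 5, 11), (Mo, Hal, 1990, 5, 24), (Mo, Hal, 1990, 5, 26), (Mo, Jo, 2018, 10, 11), (Mo, Jo, 2018, 10, 24), (Mo, Jo, 2018, 10, 26), (Mo, Mo, 2024, 11, 11), (Mo, Mo, 2024, 11, 24), (Mo, Mo, 2024, 11, 26), (Mo, Uma, 1996, 38, 11), (Mo, Uma, 1996, 38, 24), (Mo, Uma, 1996, 38, 26)}.
Joining (Movie JOIN Cast) and Studio on year yields {(Gus, Hal, 1990, 21, 16, Delta, 5), (Mo, Bo, 1984, 26, 11, Lyra, 17), (Mo, Bo, 1984, 26, 24, Lyra, 17), (Mo, Bo, 1984, 26, 26, Lyra, 17), (Mo, Hal, 1990, 5, 11, Delta, 5), (Mo, Hal, 1990, 5, 24, Delta, 5), (Mo, Hal, 1990, 5, 26, Delta, 5), (Mo, Jo, 2018, 10, 11, Argo, 4), (Mo, Jo, 2018, 10, 24, Argo, 4), (Mo, Jo, 2018, 10, 26, Argo, 4)}.
π_{aname, role} gives {(Gus, Delta), (Mo, Argo), (Mo, Delta), (Mo, Lyra)} (6 duplicate(s) eliminated).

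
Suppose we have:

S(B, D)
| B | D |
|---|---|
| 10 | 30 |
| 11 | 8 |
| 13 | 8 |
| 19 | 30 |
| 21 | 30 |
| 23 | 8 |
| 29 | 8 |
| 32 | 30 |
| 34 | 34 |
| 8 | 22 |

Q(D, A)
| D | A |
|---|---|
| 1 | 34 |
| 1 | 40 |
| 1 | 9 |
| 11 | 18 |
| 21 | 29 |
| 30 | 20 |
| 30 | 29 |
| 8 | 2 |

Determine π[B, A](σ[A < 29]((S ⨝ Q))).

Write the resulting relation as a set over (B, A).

{(10, 20), (11, 2), (13, 2), (19, 20), (21, 20), (23, 2), (29, 2), (32, 20)}

S ⋈ Q (natural join on D): {(10, 30, 20), (10, 30, 29), (11, 8, 2), (13, 8, 2), (19, 30, 20), (19, 30, 29), (21, 30, 20), (21, 30, 29), (23, 8, 2), (29, 8, 2), (32, 30, 20), (32, 30, 29)}
Selection A < 29: {(10, 30, 20), (11, 8, 2), (13, 8, 2), (19, 30, 20), (21, 30, 20), (23, 8, 2), (29, 8, 2), (32, 30, 20)}
Keep only column(s) B, A: {(10, 20), (11, 2), (13, 2), (19, 20), (21, 20), (23, 2), (29, 2), (32, 20)}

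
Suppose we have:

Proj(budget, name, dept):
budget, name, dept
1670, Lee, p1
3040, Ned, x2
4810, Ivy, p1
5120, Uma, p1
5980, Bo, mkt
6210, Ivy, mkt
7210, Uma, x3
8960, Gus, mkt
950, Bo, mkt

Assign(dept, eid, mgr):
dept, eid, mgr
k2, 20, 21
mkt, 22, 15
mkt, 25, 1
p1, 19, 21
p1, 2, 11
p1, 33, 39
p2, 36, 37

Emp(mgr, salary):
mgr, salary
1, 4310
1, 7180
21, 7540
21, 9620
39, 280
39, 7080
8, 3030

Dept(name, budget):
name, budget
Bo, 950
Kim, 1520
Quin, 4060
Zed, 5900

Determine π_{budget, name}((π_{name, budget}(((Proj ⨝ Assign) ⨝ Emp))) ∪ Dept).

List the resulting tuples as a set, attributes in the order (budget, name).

{(1520, Kim), (1670, Lee), (4060, Quin), (4810, Ivy), (5120, Uma), (5900, Zed), (5980, Bo), (6210, Ivy), (8960, Gus), (950, Bo)}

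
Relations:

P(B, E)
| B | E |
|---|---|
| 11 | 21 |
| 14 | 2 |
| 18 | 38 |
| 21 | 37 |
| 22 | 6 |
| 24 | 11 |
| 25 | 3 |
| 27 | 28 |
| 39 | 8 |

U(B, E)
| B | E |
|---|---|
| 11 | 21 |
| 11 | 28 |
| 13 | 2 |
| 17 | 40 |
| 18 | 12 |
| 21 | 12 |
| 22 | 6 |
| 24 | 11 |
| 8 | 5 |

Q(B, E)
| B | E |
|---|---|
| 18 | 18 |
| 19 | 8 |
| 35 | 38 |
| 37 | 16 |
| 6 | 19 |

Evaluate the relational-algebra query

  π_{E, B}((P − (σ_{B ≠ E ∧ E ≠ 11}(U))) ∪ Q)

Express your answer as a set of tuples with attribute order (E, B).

σ[B ≠ E ∧ E ≠ 11]: keep tuples satisfying B ≠ E ∧ E ≠ 11 → {(11, 21), (11, 28), (13, 2), (17, 40), (18, 12), (21, 12), (22, 6), (8, 5)}
Taking the difference: {(14, 2), (18, 38), (21, 37), (24, 11), (25, 3), (27, 28), (39, 8)}
Taking the union: {(14, 2), (18, 18), (18, 38), (19, 8), (21, 37), (24, 11), (25, 3), (27, 28), (35, 38), (37, 16), (39, 8), (6, 19)}
Keep only column(s) E, B: {(11, 24), (16, 37), (18, 18), (19, 6), (2, 14), (28, 27), (3, 25), (37, 21), (38, 18), (38, 35), (8, 19), (8, 39)}

{(11, 24), (16, 37), (18, 18), (19, 6), (2, 14), (28, 27), (3, 25), (37, 21), (38, 18), (38, 35), (8, 19), (8, 39)}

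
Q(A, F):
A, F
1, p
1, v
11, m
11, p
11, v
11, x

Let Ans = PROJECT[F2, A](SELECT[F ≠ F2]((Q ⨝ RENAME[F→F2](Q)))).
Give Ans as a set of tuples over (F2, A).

{(m, 11), (p, 1), (p, 11), (v, 1), (v, 11), (x, 11)}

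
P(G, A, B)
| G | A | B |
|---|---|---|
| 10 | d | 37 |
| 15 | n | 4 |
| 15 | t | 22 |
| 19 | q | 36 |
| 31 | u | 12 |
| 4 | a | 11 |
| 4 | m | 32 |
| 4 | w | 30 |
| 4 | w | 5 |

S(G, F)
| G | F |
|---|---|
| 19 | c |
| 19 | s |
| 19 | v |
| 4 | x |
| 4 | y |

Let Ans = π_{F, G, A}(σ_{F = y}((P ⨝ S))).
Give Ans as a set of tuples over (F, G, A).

{(y, 4, a), (y, 4, m), (y, 4, w)}

Natural join on G: {(19, q, 36, c), (19, q, 36, s), (19, q, 36, v), (4, a, 11, x), (4, a, 11, y), (4, m, 32, x), (4, m, 32, y), (4, w, 30, x), (4, w, 30, y), (4, w, 5, x), (4, w, 5, y)}
σ[F = y]: keep tuples satisfying F = y → {(4, a, 11, y), (4, m, 32, y), (4, w, 30, y), (4, w, 5, y)}
π_{F, G, A} gives {(y, 4, a), (y, 4, m), (y, 4, w)} (1 duplicate(s) eliminated).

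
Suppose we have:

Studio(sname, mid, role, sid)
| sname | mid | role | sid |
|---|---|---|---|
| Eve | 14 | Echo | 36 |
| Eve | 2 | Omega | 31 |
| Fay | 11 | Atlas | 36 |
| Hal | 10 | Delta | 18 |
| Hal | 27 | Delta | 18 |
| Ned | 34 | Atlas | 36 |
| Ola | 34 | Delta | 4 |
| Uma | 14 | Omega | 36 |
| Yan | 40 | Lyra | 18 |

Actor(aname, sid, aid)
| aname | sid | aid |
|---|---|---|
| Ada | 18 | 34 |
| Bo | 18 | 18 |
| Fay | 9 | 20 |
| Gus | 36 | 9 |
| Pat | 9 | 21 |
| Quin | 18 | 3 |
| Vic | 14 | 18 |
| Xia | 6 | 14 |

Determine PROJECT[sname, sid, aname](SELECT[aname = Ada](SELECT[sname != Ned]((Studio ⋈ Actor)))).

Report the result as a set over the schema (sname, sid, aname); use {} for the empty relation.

{(Hal, 18, Ada), (Yan, 18, Ada)}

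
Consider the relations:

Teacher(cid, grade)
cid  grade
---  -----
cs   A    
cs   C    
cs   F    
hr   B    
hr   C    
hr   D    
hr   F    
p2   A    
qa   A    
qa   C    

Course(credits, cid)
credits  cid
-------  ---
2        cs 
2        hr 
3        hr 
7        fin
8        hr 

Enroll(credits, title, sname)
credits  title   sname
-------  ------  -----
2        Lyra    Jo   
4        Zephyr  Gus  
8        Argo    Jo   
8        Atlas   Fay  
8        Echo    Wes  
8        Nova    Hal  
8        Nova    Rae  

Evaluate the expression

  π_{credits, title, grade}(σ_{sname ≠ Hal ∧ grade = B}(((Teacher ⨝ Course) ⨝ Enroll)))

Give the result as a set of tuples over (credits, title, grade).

{(2, Lyra, B), (8, Argo, B), (8, Atlas, B), (8, Echo, B), (8, Nova, B)}

Teacher ⋈ Course (natural join on cid): {(cs, A, 2), (cs, C, 2), (cs, F, 2), (hr, B, 2), (hr, B, 3), (hr, B, 8), (hr, C, 2), (hr, C, 3), (hr, C, 8), (hr, D, 2), (hr, D, 3), (hr, D, 8), (hr, F, 2), (hr, F, 3), (hr, F, 8)}
(Teacher ⨝ Course) ⋈ Enroll (natural join on credits): {(cs, A, 2, Lyra, Jo), (cs, C, 2, Lyra, Jo), (cs, F, 2, Lyra, Jo), (hr, B, 2, Lyra, Jo), (hr, B, 8, Argo, Jo), (hr, B, 8, Atlas, Fay), (hr, B, 8, Echo, Wes), (hr, B, 8, Nova, Hal), (hr, B, 8, Nova, Rae), (hr, C, 2, Lyra, Jo), (hr, C, 8, Argo, Jo), (hr, C, 8, Atlas, Fay), (hr, C, 8, Echo, Wes), (hr, C, 8, Nova, Hal), (hr, C, 8, Nova, Rae), (hr, D, 2, Lyra, Jo), (hr, D, 8, Argo, Jo), (hr, D, 8, Atlas, Fay), (hr, D, 8, Echo, Wes), (hr, D, 8, Nova, Hal), (hr, D, 8, Nova, Rae), (hr, F, 2, Lyra, Jo), (hr, F, 8, Argo, Jo), (hr, F, 8, Atlas, Fay), (hr, F, 8, Echo, Wes), (hr, F, 8, Nova, Hal), (hr, F, 8, Nova, Rae)}
Apply σ_{sname ≠ Hal ∧ grade = B}; surviving tuples: {(hr, B, 2, Lyra, Jo), (hr, B, 8, Argo, Jo), (hr, B, 8, Atlas, Fay), (hr, B, 8, Echo, Wes), (hr, B, 8, Nova, Rae)}
π[credits, title, grade]: project onto (credits, title, grade) → {(2, Lyra, B), (8, Argo, B), (8, Atlas, B), (8, Echo, B), (8, Nova, B)}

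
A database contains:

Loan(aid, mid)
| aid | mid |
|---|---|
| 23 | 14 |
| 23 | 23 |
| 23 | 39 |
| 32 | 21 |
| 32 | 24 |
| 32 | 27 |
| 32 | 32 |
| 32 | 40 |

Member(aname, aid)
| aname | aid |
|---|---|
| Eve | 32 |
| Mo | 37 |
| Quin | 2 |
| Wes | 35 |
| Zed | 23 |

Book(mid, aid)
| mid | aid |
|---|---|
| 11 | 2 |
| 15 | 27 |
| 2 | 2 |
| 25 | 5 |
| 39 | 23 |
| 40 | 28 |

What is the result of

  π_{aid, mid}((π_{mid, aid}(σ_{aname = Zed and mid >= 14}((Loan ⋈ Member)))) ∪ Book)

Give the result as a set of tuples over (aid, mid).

{(2, 11), (2, 2), (23, 14), (23, 23), (23, 39), (27, 15), (28, 40), (5, 25)}

Natural join on aid: {(23, 14, Zed), (23, 23, Zed), (23, 39, Zed), (32, 21, Eve), (32, 24, Eve), (32, 27, Eve), (32, 32, Eve), (32, 40, Eve)}
σ[aname = Zed and mid >= 14]: keep tuples satisfying aname = Zed and mid >= 14 → {(23, 14, Zed), (23, 23, Zed), (23, 39, Zed)}
π[mid, aid]: project onto (mid, aid) → {(14, 23), (23, 23), (39, 23)}
Taking the union: {(11, 2), (14, 23), (15, 27), (2, 2), (23, 23), (25, 5), (39, 23), (40, 28)}
π[aid, mid]: project onto (aid, mid) → {(2, 11), (2, 2), (23, 14), (23, 23), (23, 39), (27, 15), (28, 40), (5, 25)}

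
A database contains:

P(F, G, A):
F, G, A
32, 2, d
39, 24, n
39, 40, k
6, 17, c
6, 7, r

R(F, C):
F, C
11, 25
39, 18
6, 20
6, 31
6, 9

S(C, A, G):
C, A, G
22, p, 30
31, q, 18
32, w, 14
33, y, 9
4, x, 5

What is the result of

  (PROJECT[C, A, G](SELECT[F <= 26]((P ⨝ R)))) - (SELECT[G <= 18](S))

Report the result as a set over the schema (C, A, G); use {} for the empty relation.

{(20, c, 17), (20, r, 7), (31, c, 17), (31, r, 7), (9, c, 17), (9, r, 7)}

Joining P and R on F yields {(39, 24, n, 18), (39, 40, k, 18), (6, 17, c, 20), (6, 17, c, 31), (6, 17, c, 9), (6, 7, r, 20), (6, 7, r, 31), (6, 7, r, 9)}.
Apply σ_{F <= 26}; surviving tuples: {(6, 17, c, 20), (6, 17, c, 31), (6, 17, c, 9), (6, 7, r, 20), (6, 7, r, 31), (6, 7, r, 9)}
π_{C, A, G} gives {(20, c, 17), (20, r, 7), (31, c, 17), (31, r, 7), (9, c, 17), (9, r, 7)}.
Apply σ_{G <= 18}; surviving tuples: {(31, q, 18), (32, w, 14), (33, y, 9), (4, x, 5)}
Taking the difference: {(20, c, 17), (20, r, 7), (31, c, 17), (31, r, 7), (9, c, 17), (9, r, 7)}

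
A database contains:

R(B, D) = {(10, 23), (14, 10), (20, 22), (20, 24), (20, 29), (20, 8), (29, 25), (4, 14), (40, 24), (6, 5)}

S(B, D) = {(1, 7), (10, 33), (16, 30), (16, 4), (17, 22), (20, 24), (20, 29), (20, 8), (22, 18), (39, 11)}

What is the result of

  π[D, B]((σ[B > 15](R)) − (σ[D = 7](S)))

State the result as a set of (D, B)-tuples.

Filtering on B > 15 leaves {(20, 22), (20, 24), (20, 29), (20, 8), (29, 25), (40, 24)}.
Filtering on D = 7 leaves {(1, 7)}.
Taking the difference: {(20, 22), (20, 24), (20, 29), (20, 8), (29, 25), (40, 24)}
π_{D, B} gives {(22, 20), (24, 20), (24, 40), (25, 29), (29, 20), (8, 20)}.

{(22, 20), (24, 20), (24, 40), (25, 29), (29, 20), (8, 20)}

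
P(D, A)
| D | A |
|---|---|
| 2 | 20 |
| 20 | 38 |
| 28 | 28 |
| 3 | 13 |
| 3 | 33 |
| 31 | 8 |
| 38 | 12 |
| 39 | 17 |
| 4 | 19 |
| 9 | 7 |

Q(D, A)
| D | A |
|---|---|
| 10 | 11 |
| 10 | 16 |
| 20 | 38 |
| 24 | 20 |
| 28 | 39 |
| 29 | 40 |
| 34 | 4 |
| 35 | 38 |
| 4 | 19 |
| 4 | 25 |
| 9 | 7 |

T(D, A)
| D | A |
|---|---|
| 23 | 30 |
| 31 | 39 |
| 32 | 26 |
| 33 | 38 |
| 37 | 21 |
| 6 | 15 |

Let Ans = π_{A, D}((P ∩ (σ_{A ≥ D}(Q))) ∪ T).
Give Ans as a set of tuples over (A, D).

{(15, 6), (19, 4), (21, 37), (26, 32), (30, 23), (38, 20), (38, 33), (39, 31)}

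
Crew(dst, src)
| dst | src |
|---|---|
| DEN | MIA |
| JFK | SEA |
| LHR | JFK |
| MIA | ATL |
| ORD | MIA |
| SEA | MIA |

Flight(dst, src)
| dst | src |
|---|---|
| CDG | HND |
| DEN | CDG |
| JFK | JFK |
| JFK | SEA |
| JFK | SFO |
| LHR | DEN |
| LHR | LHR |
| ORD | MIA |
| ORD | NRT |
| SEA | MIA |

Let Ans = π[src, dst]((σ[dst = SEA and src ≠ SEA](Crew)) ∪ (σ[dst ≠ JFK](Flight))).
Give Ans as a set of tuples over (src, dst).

{(CDG, DEN), (DEN, LHR), (HND, CDG), (LHR, LHR), (MIA, ORD), (MIA, SEA), (NRT, ORD)}

Selection dst = SEA and src ≠ SEA: {(SEA, MIA)}
Selection dst ≠ JFK: {(CDG, HND), (DEN, CDG), (LHR, DEN), (LHR, LHR), (ORD, MIA), (ORD, NRT), (SEA, MIA)}
Union: {(SEA, MIA)} with {(CDG, HND), (DEN, CDG), (LHR, DEN), (LHR, LHR), (ORD, MIA), (ORD, NRT), (SEA, MIA)} → {(CDG, HND), (DEN, CDG), (LHR, DEN), (LHR, LHR), (ORD, MIA), (ORD, NRT), (SEA, MIA)}
Projecting to src, dst: {(CDG, DEN), (DEN, LHR), (HND, CDG), (LHR, LHR), (MIA, ORD), (MIA, SEA), (NRT, ORD)}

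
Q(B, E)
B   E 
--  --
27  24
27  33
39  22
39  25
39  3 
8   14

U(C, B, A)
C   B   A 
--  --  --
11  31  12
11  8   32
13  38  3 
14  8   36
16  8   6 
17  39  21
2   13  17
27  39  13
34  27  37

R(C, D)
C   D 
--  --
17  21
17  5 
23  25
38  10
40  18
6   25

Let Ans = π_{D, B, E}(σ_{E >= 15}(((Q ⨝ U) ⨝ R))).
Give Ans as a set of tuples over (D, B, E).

{(21, 39, 22), (21, 39, 25), (5, 39, 22), (5, 39, 25)}

Q ⋈ U (natural join on B): {(27, 24, 34, 37), (27, 33, 34, 37), (39, 22, 17, 21), (39, 22, 27, 13), (39, 25, 17, 21), (39, 25, 27, 13), (39, 3, 17, 21), (39, 3, 27, 13), (8, 14, 11, 32), (8, 14, 14, 36), (8, 14, 16, 6)}
(Q ⨝ U) ⋈ R (natural join on C): {(39, 22, 17, 21, 21), (39, 22, 17, 21, 5), (39, 25, 17, 21, 21), (39, 25, 17, 21, 5), (39, 3, 17, 21, 21), (39, 3, 17, 21, 5)}
Apply σ_{E >= 15}; surviving tuples: {(39, 22, 17, 21, 21), (39, 22, 17, 21, 5), (39, 25, 17, 21, 21), (39, 25, 17, 21, 5)}
π_{D, B, E} gives {(21, 39, 22), (21, 39, 25), (5, 39, 22), (5, 39, 25)}.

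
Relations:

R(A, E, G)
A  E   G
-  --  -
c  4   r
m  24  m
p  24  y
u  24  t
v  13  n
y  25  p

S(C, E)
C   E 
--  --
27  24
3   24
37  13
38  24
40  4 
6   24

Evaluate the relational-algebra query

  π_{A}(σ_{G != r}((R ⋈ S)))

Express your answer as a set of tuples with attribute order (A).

{m, p, u, v}

Natural join on E: {(c, 4, r, 40), (m, 24, m, 27), (m, 24, m, 3), (m, 24, m, 38), (m, 24, m, 6), (p, 24, y, 27), (p, 24, y, 3), (p, 24, y, 38), (p, 24, y, 6), (u, 24, t, 27), (u, 24, t, 3), (u, 24, t, 38), (u, 24, t, 6), (v, 13, n, 37)}
Filtering on G != r leaves {(m, 24, m, 27), (m, 24, m, 3), (m, 24, m, 38), (m, 24, m, 6), (p, 24, y, 27), (p, 24, y, 3), (p, 24, y, 38), (p, 24, y, 6), (u, 24, t, 27), (u, 24, t, 3), (u, 24, t, 38), (u, 24, t, 6), (v, 13, n, 37)}.
π[A]: project onto (A) (9 duplicate(s) eliminated) → {m, p, u, v}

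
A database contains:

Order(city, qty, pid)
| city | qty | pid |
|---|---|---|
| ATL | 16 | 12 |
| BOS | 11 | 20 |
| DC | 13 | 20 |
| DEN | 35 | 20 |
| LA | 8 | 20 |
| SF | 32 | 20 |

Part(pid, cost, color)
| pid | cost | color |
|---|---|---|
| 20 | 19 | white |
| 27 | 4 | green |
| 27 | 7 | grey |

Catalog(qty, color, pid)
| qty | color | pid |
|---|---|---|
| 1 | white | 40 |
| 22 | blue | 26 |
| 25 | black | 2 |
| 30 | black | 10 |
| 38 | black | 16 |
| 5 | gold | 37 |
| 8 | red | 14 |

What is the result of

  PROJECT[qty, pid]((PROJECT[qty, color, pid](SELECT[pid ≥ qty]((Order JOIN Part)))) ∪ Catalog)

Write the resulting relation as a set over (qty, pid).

Joining Order and Part on pid yields {(BOS, 11, 20, 19, white), (DC, 13, 20, 19, white), (DEN, 35, 20, 19, white), (LA, 8, 20, 19, white), (SF, 32, 20, 19, white)}.
Selection pid ≥ qty: {(BOS, 11, 20, 19, white), (DC, 13, 20, 19, white), (LA, 8, 20, 19, white)}
Keep only column(s) qty, color, pid: {(11, white, 20), (13, white, 20), (8, white, 20)}
Set union of the two operands is {(1, white, 40), (11, white, 20), (13, white, 20), (22, blue, 26), (25, black, 2), (30, black, 10), (38, black, 16), (5, gold, 37), (8, red, 14), (8, white, 20)}.
Keep only column(s) qty, pid: {(1, 40), (11, 20), (13, 20), (22, 26), (25, 2), (30, 10), (38, 16), (5, 37), (8, 14), (8, 20)}

{(1, 40), (11, 20), (13, 20), (22, 26), (25, 2), (30, 10), (38, 16), (5, 37), (8, 14), (8, 20)}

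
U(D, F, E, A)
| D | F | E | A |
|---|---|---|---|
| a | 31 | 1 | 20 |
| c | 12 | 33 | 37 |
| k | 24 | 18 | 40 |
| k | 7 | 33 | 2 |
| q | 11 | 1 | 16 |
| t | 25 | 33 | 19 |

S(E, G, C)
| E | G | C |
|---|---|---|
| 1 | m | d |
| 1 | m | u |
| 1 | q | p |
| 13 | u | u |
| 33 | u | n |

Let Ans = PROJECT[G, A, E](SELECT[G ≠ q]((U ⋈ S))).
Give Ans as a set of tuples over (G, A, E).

{(m, 16, 1), (m, 20, 1), (u, 19, 33), (u, 2, 33), (u, 37, 33)}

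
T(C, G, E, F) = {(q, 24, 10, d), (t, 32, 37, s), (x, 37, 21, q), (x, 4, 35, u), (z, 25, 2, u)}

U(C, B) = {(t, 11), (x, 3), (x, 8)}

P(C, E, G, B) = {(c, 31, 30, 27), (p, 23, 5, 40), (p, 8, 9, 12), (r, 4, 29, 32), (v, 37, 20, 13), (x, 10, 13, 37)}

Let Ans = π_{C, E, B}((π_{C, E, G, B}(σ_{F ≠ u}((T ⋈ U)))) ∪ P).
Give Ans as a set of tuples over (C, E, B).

{(c, 31, 27), (p, 23, 40), (p, 8, 12), (r, 4, 32), (t, 37, 11), (v, 37, 13), (x, 10, 37), (x, 21, 3), (x, 21, 8)}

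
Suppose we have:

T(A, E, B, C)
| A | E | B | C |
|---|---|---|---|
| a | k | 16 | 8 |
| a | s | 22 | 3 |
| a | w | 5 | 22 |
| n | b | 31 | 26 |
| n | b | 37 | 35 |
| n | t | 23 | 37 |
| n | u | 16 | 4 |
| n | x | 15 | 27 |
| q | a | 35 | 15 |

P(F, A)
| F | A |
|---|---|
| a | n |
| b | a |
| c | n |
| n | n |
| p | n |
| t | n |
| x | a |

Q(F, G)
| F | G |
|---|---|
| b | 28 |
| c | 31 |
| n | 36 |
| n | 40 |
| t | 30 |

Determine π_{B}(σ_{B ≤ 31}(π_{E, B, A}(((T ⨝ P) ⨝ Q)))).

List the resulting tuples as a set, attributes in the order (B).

Joining T and P on A yields {(a, k, 16, 8, b), (a, k, 16, 8, x), (a, s, 22, 3, b), (a, s, 22, 3, x), (a, w, 5, 22, b), (a, w, 5, 22, x), (n, b, 31, 26, a), (n, b, 31, 26, c), (n, b, 31, 26, n), (n, b, 31, 26, p), (n, b, 31, 26, t), (n, b, 37, 35, a), (n, b, 37, 35, c), (n, b, 37, 35, n), (n, b, 37, 35, p), (n, b, 37, 35, t), (n, t, 23, 37, a), (n, t, 23, 37, c), (n, t, 23, 37, n), (n, t, 23, 37, p), (n, t, 23, 37, t), (n, u, 16, 4, a), (n, u, 16, 4, c), (n, u, 16, 4, n), (n, u, 16, 4, p), (n, u, 16, 4, t), (n, x, 15, 27, a), (n, x, 15, 27, c), (n, x, 15, 27, n), (n, x, 15, 27, p), (n, x, 15, 27, t)}.
Joining (T ⨝ P) and Q on F yields {(a, k, 16, 8, b, 28), (a, s, 22, 3, b, 28), (a, w, 5, 22, b, 28), (n, b, 31, 26, c, 31), (n, b, 31, 26, n, 36), (n, b, 31, 26, n, 40), (n, b, 31, 26, t, 30), (n, b, 37, 35, c, 31), (n, b, 37, 35, n, 36), (n, b, 37, 35, n, 40), (n, b, 37, 35, t, 30), (n, t, 23, 37, c, 31), (n, t, 23, 37, n, 36), (n, t, 23, 37, n, 40), (n, t, 23, 37, t, 30), (n, u, 16, 4, c, 31), (n, u, 16, 4, n, 36), (n, u, 16, 4, n, 40), (n, u, 16, 4, t, 30), (n, x, 15, 27, c, 31), (n, x, 15, 27, n, 36), (n, x, 15, 27, n, 40), (n, x, 15, 27, t, 30)}.
Projecting to E, B, A (15 duplicate(s) eliminated): {(b, 31, n), (b, 37, n), (k, 16, a), (s, 22, a), (t, 23, n), (u, 16, n), (w, 5, a), (x, 15, n)}
Filtering on B ≤ 31 leaves {(b, 31, n), (k, 16, a), (s, 22, a), (t, 23, n), (u, 16, n), (w, 5, a), (x, 15, n)}.
Projecting to B (1 duplicate(s) eliminated): {15, 16, 22, 23, 31, 5}

{15, 16, 22, 23, 31, 5}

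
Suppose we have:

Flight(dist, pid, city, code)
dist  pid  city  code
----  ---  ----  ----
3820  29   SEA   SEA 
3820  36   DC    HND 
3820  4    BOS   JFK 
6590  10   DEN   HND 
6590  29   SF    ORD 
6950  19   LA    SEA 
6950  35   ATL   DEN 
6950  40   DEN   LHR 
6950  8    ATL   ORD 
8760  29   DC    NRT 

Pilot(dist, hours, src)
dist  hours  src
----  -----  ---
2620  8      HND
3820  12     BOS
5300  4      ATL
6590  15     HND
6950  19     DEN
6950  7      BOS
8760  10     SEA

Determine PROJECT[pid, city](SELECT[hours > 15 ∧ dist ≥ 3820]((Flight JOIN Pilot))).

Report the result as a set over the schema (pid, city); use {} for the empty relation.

{(19, LA), (35, ATL), (40, DEN), (8, ATL)}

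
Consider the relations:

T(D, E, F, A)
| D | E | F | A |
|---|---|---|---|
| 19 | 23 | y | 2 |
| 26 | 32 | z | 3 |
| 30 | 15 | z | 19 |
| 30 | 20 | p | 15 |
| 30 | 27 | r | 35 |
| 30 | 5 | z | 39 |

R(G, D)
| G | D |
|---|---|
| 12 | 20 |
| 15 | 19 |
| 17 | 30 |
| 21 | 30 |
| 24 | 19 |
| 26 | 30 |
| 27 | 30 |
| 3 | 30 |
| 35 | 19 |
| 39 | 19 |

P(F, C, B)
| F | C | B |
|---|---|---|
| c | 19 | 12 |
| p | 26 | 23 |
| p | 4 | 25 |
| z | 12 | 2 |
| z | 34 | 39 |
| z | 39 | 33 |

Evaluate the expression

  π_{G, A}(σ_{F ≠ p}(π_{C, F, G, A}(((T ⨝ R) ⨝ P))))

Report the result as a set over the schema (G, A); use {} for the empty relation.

Natural join on D: {(19, 23, y, 2, 15), (19, 23, y, 2, 24), (19, 23, y, 2, 35), (19, 23, y, 2, 39), (30, 15, z, 19, 17), (30, 15, z, 19, 21), (30, 15, z, 19, 26), (30, 15, z, 19, 27), (30, 15, z, 19, 3), (30, 20, p, 15, 17), (30, 20, p, 15, 21), (30, 20, p, 15, 26), (30, 20, p, 15, 27), (30, 20, p, 15, 3), (30, 27, r, 35, 17), (30, 27, r, 35, 21), (30, 27, r, 35, 26), (30, 27, r, 35, 27), (30, 27, r, 35, 3), (30, 5, z, 39, 17), (30, 5, z, 39, 21), (30, 5, z, 39, 26), (30, 5, z, 39, 27), (30, 5, z, 39, 3)}
Natural join on F: {(30, 15, z, 19, 17, 12, 2), (30, 15, z, 19, 17, 34, 39), (30, 15, z, 19, 17, 39, 33), (30, 15, z, 19, 21, 12, 2), (30, 15, z, 19, 21, 34, 39), (30, 15, z, 19, 21, 39, 33), (30, 15, z, 19, 26, 12, 2), (30, 15, z, 19, 26, 34, 39), (30, 15, z, 19, 26, 39, 33), (30, 15, z, 19, 27, 12, 2), (30, 15, z, 19, 27, 34, 39), (30, 15, z, 19, 27, 39, 33), (30, 15, z, 19, 3, 12, 2), (30, 15, z, 19, 3, 34, 39), (30, 15, z, 19, 3, 39, 33), (30, 20, p, 15, 17, 26, 23), (30, 20, p, 15, 17, 4, 25), (30, 20, p, 15, 21, 26, 23), (30, 20, p, 15, 21, 4, 25), (30, 20, p, 15, 26, 26, 23), (30, 20, p, 15, 26, 4, 25), (30, 20, p, 15, 27, 26, 23), (30, 20, p, 15, 27, 4, 25), (30, 20, p, 15, 3, 26, 23), (30, 20, p, 15, 3, 4, 25), (30, 5, z, 39, 17, 12, 2), (30, 5, z, 39, 17, 34, 39), (30, 5, z, 39, 17, 39, 33), (30, 5, z, 39, 21, 12, 2), (30, 5, z, 39, 21, 34, 39), (30, 5, z, 39, 21, 39, 33), (30, 5, z, 39, 26, 12, 2), (30, 5, z, 39, 26, 34, 39), (30, 5, z, 39, 26, 39, 33), (30, 5, z, 39, 27, 12, 2), (30, 5, z, 39, 27, 34, 39), (30, 5, z, 39, 27, 39, 33), (30, 5, z, 39, 3, 12, 2), (30, 5, z, 39, 3, 34, 39), (30, 5, z, 39, 3, 39, 33)}
Keep only column(s) C, F, G, A: {(12, z, 17, 19), (12, z, 17, 39), (12, z, 21, 19), (12, z, 21, 39), (12, z, 26, 19), (12, z, 26, 39), (12, z, 27, 19), (12, z, 27, 39), (12, z, 3, 19), (12, z, 3, 39), (26, p, 17, 15), (26, p, 21, 15), (26, p, 26, 15), (26, p, 27, 15), (26, p, 3, 15), (34, z, 17, 19), (34, z, 17, 39), (34, z, 21, 19), (34, z, 21, 39), (34, z, 26, 19), (34, z, 26, 39), (34, z, 27, 19), (34, z, 27, 39), (34, z, 3, 19), (34, z, 3, 39), (39, z, 17, 19), (39, z, 17, 39), (39, z, 21, 19), (39, z, 21, 39), (39, z, 26, 19), (39, z, 26, 39), (39, z, 27, 19), (39, z, 27, 39), (39, z, 3, 19), (39, z, 3, 39), (4, p, 17, 15), (4, p, 21, 15), (4, p, 26, 15), (4, p, 27, 15), (4, p, 3, 15)}
Selection F ≠ p: {(12, z, 17, 19), (12, z, 17, 39), (12, z, 21, 19), (12, z, 21, 39), (12, z, 26, 19), (12, z, 26, 39), (12, z, 27, 19), (12, z, 27, 39), (12, z, 3, 19), (12, z, 3, 39), (34, z, 17, 19), (34, z, 17, 39), (34, z, 21, 19), (34, z, 21, 39), (34, z, 26, 19), (34, z, 26, 39), (34, z, 27, 19), (34, z, 27, 39), (34, z, 3, 19), (34, z, 3, 39), (39, z, 17, 19), (39, z, 17, 39), (39, z, 21, 19), (39, z, 21, 39), (39, z, 26, 19), (39, z, 26, 39), (39, z, 27, 19), (39, z, 27, 39), (39, z, 3, 19), (39, z, 3, 39)}
Keep only column(s) G, A (20 duplicate(s) eliminated): {(17, 19), (17, 39), (21, 19), (21, 39), (26, 19), (26, 39), (27, 19), (27, 39), (3, 19), (3, 39)}

{(17, 19), (17, 39), (21, 19), (21, 39), (26, 19), (26, 39), (27, 19), (27, 39), (3, 19), (3, 39)}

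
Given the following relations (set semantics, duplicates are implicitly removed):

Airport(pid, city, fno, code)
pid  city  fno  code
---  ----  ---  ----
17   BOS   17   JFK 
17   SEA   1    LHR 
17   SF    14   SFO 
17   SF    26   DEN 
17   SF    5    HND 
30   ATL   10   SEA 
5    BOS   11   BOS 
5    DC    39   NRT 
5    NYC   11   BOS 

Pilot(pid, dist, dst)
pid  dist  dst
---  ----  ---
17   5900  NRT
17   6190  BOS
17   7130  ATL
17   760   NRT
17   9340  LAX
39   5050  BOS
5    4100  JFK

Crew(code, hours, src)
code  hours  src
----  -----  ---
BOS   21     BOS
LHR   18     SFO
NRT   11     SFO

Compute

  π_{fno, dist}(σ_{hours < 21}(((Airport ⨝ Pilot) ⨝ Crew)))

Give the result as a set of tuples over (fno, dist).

{(1, 5900), (1, 6190), (1, 7130), (1, 760), (1, 9340), (39, 4100)}

Airport ⋈ Pilot (natural join on pid): {(17, BOS, 17, JFK, 5900, NRT), (17, BOS, 17, JFK, 6190, BOS), (17, BOS, 17, JFK, 7130, ATL), (17, BOS, 17, JFK, 760, NRT), (17, BOS, 17, JFK, 9340, LAX), (17, SEA, 1, LHR, 5900, NRT), (17, SEA, 1, LHR, 6190, BOS), (17, SEA, 1, LHR, 7130, ATL), (17, SEA, 1, LHR, 760, NRT), (17, SEA, 1, LHR, 9340, LAX), (17, SF, 14, SFO, 5900, NRT), (17, SF, 14, SFO, 6190, BOS), (17, SF, 14, SFO, 7130, ATL), (17, SF, 14, SFO, 760, NRT), (17, SF, 14, SFO, 9340, LAX), (17, SF, 26, DEN, 5900, NRT), (17, SF, 26, DEN, 6190, BOS), (17, SF, 26, DEN, 7130, ATL), (17, SF, 26, DEN, 760, NRT), (17, SF, 26, DEN, 9340, LAX), (17, SF, 5, HND, 5900, NRT), (17, SF, 5, HND, 6190, BOS), (17, SF, 5, HND, 7130, ATL), (17, SF, 5, HND, 760, NRT), (17, SF, 5, HND, 9340, LAX), (5, BOS, 11, BOS, 4100, JFK), (5, DC, 39, NRT, 4100, JFK), (5, NYC, 11, BOS, 4100, JFK)}
(Airport ⨝ Pilot) ⋈ Crew (natural join on code): {(17, SEA, 1, LHR, 5900, NRT, 18, SFO), (17, SEA, 1, LHR, 6190, BOS, 18, SFO), (17, SEA, 1, LHR, 7130, ATL, 18, SFO), (17, SEA, 1, LHR, 760, NRT, 18, SFO), (17, SEA, 1, LHR, 9340, LAX, 18, SFO), (5, BOS, 11, BOS, 4100, JFK, 21, BOS), (5, DC, 39, NRT, 4100, JFK, 11, SFO), (5, NYC, 11, BOS, 4100, JFK, 21, BOS)}
Selection hours < 21: {(17, SEA, 1, LHR, 5900, NRT, 18, SFO), (17, SEA, 1, LHR, 6190, BOS, 18, SFO), (17, SEA, 1, LHR, 7130, ATL, 18, SFO), (17, SEA, 1, LHR, 760, NRT, 18, SFO), (17, SEA, 1, LHR, 9340, LAX, 18, SFO), (5, DC, 39, NRT, 4100, JFK, 11, SFO)}
Keep only column(s) fno, dist: {(1, 5900), (1, 6190), (1, 7130), (1, 760), (1, 9340), (39, 4100)}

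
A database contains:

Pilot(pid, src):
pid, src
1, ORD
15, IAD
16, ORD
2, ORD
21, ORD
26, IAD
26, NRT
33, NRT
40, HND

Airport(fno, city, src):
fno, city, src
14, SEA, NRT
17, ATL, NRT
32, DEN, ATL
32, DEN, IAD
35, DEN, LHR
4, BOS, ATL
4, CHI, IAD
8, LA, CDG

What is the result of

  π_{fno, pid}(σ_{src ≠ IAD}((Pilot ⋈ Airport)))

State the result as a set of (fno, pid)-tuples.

{(14, 26), (14, 33), (17, 26), (17, 33)}

Pilot ⋈ Airport (natural join on src): {(15, IAD, 32, DEN), (15, IAD, 4, CHI), (26, IAD, 32, DEN), (26, IAD, 4, CHI), (26, NRT, 14, SEA), (26, NRT, 17, ATL), (33, NRT, 14, SEA), (33, NRT, 17, ATL)}
σ[src ≠ IAD]: keep tuples satisfying src ≠ IAD → {(26, NRT, 14, SEA), (26, NRT, 17, ATL), (33, NRT, 14, SEA), (33, NRT, 17, ATL)}
Projecting to fno, pid: {(14, 26), (14, 33), (17, 26), (17, 33)}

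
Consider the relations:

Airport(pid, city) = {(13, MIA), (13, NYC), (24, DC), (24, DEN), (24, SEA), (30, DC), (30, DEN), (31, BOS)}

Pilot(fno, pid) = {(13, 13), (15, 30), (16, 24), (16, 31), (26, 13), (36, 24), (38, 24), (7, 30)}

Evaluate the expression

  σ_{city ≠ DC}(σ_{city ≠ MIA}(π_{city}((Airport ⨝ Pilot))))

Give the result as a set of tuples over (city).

{BOS, DEN, NYC, SEA}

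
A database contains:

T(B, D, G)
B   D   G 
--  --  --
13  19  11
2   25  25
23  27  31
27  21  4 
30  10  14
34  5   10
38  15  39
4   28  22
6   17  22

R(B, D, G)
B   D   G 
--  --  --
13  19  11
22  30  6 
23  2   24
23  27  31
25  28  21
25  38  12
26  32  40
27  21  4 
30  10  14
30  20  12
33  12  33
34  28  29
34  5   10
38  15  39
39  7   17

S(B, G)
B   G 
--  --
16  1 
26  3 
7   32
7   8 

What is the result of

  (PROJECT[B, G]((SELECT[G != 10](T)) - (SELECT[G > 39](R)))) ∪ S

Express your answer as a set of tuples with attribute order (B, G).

{(13, 11), (16, 1), (2, 25), (23, 31), (26, 3), (27, 4), (30, 14), (38, 39), (4, 22), (6, 22), (7, 32), (7, 8)}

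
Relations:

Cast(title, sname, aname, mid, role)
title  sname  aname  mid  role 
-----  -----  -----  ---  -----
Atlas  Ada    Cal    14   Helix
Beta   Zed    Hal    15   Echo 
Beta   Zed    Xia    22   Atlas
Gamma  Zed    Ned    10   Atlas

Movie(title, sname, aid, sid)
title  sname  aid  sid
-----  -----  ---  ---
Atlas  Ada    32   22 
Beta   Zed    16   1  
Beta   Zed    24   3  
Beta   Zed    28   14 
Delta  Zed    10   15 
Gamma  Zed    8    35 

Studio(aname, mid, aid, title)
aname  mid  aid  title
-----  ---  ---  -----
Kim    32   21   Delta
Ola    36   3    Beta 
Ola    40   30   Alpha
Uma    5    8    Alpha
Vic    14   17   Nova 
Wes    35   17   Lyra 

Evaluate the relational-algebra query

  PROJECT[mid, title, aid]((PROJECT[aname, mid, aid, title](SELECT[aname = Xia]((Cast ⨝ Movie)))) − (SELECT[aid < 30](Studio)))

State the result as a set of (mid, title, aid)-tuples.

{(22, Beta, 16), (22, Beta, 24), (22, Beta, 28)}

Natural join on title, sname: {(Atlas, Ada, Cal, 14, Helix, 32, 22), (Beta, Zed, Hal, 15, Echo, 16, 1), (Beta, Zed, Hal, 15, Echo, 24, 3), (Beta, Zed, Hal, 15, Echo, 28, 14), (Beta, Zed, Xia, 22, Atlas, 16, 1), (Beta, Zed, Xia, 22, Atlas, 24, 3), (Beta, Zed, Xia, 22, Atlas, 28, 14), (Gamma, Zed, Ned, 10, Atlas, 8, 35)}
Filtering on aname = Xia leaves {(Beta, Zed, Xia, 22, Atlas, 16, 1), (Beta, Zed, Xia, 22, Atlas, 24, 3), (Beta, Zed, Xia, 22, Atlas, 28, 14)}.
Keep only column(s) aname, mid, aid, title: {(Xia, 22, 16, Beta), (Xia, 22, 24, Beta), (Xia, 22, 28, Beta)}
Filtering on aid < 30 leaves {(Kim, 32, 21, Delta), (Ola, 36, 3, Beta), (Uma, 5, 8, Alpha), (Vic, 14, 17, Nova), (Wes, 35, 17, Lyra)}.
Taking the difference: {(Xia, 22, 16, Beta), (Xia, 22, 24, Beta), (Xia, 22, 28, Beta)}
Keep only column(s) mid, title, aid: {(22, Beta, 16), (22, Beta, 24), (22, Beta, 28)}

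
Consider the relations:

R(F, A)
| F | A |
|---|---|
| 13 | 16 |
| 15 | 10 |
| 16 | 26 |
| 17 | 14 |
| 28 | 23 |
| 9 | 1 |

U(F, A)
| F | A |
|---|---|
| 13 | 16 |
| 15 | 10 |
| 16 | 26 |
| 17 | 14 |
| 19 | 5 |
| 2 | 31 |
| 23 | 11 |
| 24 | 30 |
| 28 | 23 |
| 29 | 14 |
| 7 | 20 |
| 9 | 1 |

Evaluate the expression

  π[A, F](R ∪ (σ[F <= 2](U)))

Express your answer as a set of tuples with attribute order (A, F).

{(1, 9), (10, 15), (14, 17), (16, 13), (23, 28), (26, 16), (31, 2)}

Filtering on F <= 2 leaves {(2, 31)}.
Union: {(13, 16), (15, 10), (16, 26), (17, 14), (28, 23), (9, 1)} with {(2, 31)} → {(13, 16), (15, 10), (16, 26), (17, 14), (2, 31), (28, 23), (9, 1)}
π[A, F]: project onto (A, F) → {(1, 9), (10, 15), (14, 17), (16, 13), (23, 28), (26, 16), (31, 2)}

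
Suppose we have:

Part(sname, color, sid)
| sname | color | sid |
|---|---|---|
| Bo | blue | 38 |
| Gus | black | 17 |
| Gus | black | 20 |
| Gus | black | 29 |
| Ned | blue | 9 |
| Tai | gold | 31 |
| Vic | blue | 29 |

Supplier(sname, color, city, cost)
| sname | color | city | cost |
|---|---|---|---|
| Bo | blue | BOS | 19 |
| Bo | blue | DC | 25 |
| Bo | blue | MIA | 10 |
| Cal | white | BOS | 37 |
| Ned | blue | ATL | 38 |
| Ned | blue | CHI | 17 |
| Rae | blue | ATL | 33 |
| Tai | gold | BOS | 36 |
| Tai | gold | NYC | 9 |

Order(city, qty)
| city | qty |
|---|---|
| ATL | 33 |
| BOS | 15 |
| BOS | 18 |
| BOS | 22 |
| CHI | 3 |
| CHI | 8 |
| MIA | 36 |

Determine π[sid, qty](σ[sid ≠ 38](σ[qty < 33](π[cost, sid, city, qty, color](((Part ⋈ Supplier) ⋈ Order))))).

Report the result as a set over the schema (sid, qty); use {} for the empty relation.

Joining Part and Supplier on sname, color yields {(Bo, blue, 38, BOS, 19), (Bo, blue, 38, DC, 25), (Bo, blue, 38, MIA, 10), (Ned, blue, 9, ATL, 38), (Ned, blue, 9, CHI, 17), (Tai, gold, 31, BOS, 36), (Tai, gold, 31, NYC, 9)}.
Joining (Part ⋈ Supplier) and Order on city yields {(Bo, blue, 38, BOS, 19, 15), (Bo, blue, 38, BOS, 19, 18), (Bo, blue, 38, BOS, 19, 22), (Bo, blue, 38, MIA, 10, 36), (Ned, blue, 9, ATL, 38, 33), (Ned, blue, 9, CHI, 17, 3), (Ned, blue, 9, CHI, 17, 8), (Tai, gold, 31, BOS, 36, 15), (Tai, gold, 31, BOS, 36, 18), (Tai, gold, 31, BOS, 36, 22)}.
Keep only column(s) cost, sid, city, qty, color: {(10, 38, MIA, 36, blue), (17, 9, CHI, 3, blue), (17, 9, CHI, 8, blue), (19, 38, BOS, 15, blue), (19, 38, BOS, 18, blue), (19, 38, BOS, 22, blue), (36, 31, BOS, 15, gold), (36, 31, BOS, 18, gold), (36, 31, BOS, 22, gold), (38, 9, ATL, 33, blue)}
Selection qty < 33: {(17, 9, CHI, 3, blue), (17, 9, CHI, 8, blue), (19, 38, BOS, 15, blue), (19, 38, BOS, 18, blue), (19, 38, BOS, 22, blue), (36, 31, BOS, 15, gold), (36, 31, BOS, 18, gold), (36, 31, BOS, 22, gold)}
Selection sid ≠ 38: {(17, 9, CHI, 3, blue), (17, 9, CHI, 8, blue), (36, 31, BOS, 15, gold), (36, 31, BOS, 18, gold), (36, 31, BOS, 22, gold)}
Keep only column(s) sid, qty: {(31, 15), (31, 18), (31, 22), (9, 3), (9, 8)}

{(31, 15), (31, 18), (31, 22), (9, 3), (9, 8)}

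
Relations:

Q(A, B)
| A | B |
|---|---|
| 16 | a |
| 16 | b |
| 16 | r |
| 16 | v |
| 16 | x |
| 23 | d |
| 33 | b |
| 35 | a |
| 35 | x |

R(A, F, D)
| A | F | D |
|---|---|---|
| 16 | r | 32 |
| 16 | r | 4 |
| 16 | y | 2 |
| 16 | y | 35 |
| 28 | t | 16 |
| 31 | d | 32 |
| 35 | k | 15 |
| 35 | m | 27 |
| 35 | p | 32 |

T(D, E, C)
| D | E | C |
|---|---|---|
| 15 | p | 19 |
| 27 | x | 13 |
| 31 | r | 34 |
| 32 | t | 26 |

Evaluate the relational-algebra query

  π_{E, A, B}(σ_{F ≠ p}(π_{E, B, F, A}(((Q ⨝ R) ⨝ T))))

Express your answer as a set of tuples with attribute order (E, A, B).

Joining Q and R on A yields {(16, a, r, 32), (16, a, r, 4), (16, a, y, 2), (16, a, y, 35), (16, b, r, 32), (16, b, r, 4), (16, b, y, 2), (16, b, y, 35), (16, r, r, 32), (16, r, r, 4), (16, r, y, 2), (16, r, y, 35), (16, v, r, 32), (16, v, r, 4), (16, v, y, 2), (16, v, y, 35), (16, x, r, 32), (16, x, r, 4), (16, x, y, 2), (16, x, y, 35), (35, a, k, 15), (35, a, m, 27), (35, a, p, 32), (35, x, k, 15), (35, x, m, 27), (35, x, p, 32)}.
Joining (Q ⨝ R) and T on D yields {(16, a, r, 32, t, 26), (16, b, r, 32, t, 26), (16, r, r, 32, t, 26), (16, v, r, 32, t, 26), (16, x, r, 32, t, 26), (35, a, k, 15, p, 19), (35, a, m, 27, x, 13), (35, a, p, 32, t, 26), (35, x, k, 15, p, 19), (35, x, m, 27, x, 13), (35, x, p, 32, t, 26)}.
π_{E, B, F, A} gives {(p, a, k, 35), (p, x, k, 35), (t, a, p, 35), (t, a, r, 16), (t, b, r, 16), (t, r, r, 16), (t, v, r, 16), (t, x, p, 35), (t, x, r, 16), (x, a, m, 35), (x, x, m, 35)}.
σ[F ≠ p]: keep tuples satisfying F ≠ p → {(p, a, k, 35), (p, x, k, 35), (t, a, r, 16), (t, b, r, 16), (t, r, r, 16), (t, v, r, 16), (t, x, r, 16), (x, a, m, 35), (x, x, m, 35)}
π_{E, A, B} gives {(p, 35, a), (p, 35, x), (t, 16, a), (t, 16, b), (t, 16, r), (t, 16, v), (t, 16, x), (x, 35, a), (x, 35, x)}.

{(p, 35, a), (p, 35, x), (t, 16, a), (t, 16, b), (t, 16, r), (t, 16, v), (t, 16, x), (x, 35, a), (x, 35, x)}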